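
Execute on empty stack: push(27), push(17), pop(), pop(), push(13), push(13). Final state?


push(27) -> [27]
push(17) -> [27, 17]
pop() returns 17 -> [27]
pop() returns 27 -> []
push(13) -> [13]
push(13) -> [13, 13]
Final stack (bottom to top): [13, 13]


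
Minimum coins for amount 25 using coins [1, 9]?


dp[0]=0; dp[i]=1+min(dp[i-c] for c in coins)
...dp[20]=4, dp[21]=5, dp[22]=6, dp[23]=7, dp[24]=8, dp[25]=9
Minimum coins for 25 = 9


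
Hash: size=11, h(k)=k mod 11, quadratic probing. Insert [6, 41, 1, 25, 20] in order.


Insertions: 6->slot 6; 41->slot 8; 1->slot 1; 25->slot 3; 20->slot 9
Table: [None, 1, None, 25, None, None, 6, None, 41, 20, None]


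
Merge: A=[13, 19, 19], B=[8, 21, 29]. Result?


Compare heads, take smaller each step.
Merged: [8, 13, 19, 19, 21, 29]


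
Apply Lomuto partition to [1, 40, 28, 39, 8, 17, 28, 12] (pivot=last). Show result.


Elements <= 12 go left of pivot.
Result: [1, 8, 12, 39, 40, 17, 28, 28], pivot at index 2


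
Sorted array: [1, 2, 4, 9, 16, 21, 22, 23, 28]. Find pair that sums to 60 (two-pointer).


Two pointers: lo=0, hi=8
No pair sums to 60


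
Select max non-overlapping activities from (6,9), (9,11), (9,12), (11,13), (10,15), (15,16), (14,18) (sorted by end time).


Greedy: pick earliest-ending, then skip overlaps.
Selected (4 activities): [(6, 9), (9, 11), (11, 13), (15, 16)]


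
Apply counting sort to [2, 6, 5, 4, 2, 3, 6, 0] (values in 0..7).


Count array: [1, 0, 2, 1, 1, 1, 2, 0]
Reconstruct: [0, 2, 2, 3, 4, 5, 6, 6]


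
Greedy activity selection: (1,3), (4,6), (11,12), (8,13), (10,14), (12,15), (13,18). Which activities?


Greedy: pick earliest-ending, then skip overlaps.
Selected (4 activities): [(1, 3), (4, 6), (11, 12), (12, 15)]


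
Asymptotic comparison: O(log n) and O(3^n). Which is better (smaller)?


logarithmic grows slower than exponential (base 3)
O(log n) is asymptotically smaller; O(3^n) grows faster


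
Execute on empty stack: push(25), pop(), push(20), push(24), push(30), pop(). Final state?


push(25) -> [25]
pop() returns 25 -> []
push(20) -> [20]
push(24) -> [20, 24]
push(30) -> [20, 24, 30]
pop() returns 30 -> [20, 24]
Final stack (bottom to top): [20, 24]


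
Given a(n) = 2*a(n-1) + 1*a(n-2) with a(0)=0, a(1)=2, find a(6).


Build bottom-up:
...a(4)=24, a(5)=58, a(6)=2*58+1*24=140


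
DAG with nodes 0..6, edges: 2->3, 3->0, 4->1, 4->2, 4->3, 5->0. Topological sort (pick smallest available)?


Kahn's algorithm, process smallest node first
Order: [4, 1, 2, 3, 5, 0, 6]


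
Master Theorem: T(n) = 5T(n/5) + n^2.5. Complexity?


a=5, b=5, c=2.5. log_5(5)=1 < c=2.5. Case 3: O(n^c) = O(n^2.500)
Complexity: O(n^2.500)


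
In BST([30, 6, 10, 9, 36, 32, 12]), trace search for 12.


BST root = 30
Search for 12: compare at each node
Path: [30, 6, 10, 12]


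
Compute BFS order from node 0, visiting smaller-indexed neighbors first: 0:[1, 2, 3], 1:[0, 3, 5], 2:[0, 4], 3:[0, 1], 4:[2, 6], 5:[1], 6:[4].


BFS queue: start with [0]
Visit order: [0, 1, 2, 3, 5, 4, 6]


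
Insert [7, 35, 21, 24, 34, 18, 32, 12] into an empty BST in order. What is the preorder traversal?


Root = 7; build tree by BST insertion.
Preorder traversal: [7, 35, 21, 18, 12, 24, 34, 32]


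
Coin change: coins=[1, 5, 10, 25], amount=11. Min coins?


dp[0]=0; dp[i]=1+min(dp[i-c] for c in coins)
...dp[6]=2, dp[7]=3, dp[8]=4, dp[9]=5, dp[10]=1, dp[11]=2
Minimum coins for 11 = 2


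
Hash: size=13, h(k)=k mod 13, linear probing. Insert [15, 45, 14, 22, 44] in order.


Insertions: 15->slot 2; 45->slot 6; 14->slot 1; 22->slot 9; 44->slot 5
Table: [None, 14, 15, None, None, 44, 45, None, None, 22, None, None, None]


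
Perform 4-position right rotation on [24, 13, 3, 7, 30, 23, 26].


Right rotate by 4: [7, 30, 23, 26, 24, 13, 3]


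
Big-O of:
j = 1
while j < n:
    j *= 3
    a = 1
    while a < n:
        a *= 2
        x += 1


Per nesting level: O(log n) * O(log n) = O((log n)^2)
Complexity: O((log n)^2)


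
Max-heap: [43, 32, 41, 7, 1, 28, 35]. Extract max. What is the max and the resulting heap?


Max = 43
Replace root with last, heapify down
Resulting heap: [41, 32, 35, 7, 1, 28]


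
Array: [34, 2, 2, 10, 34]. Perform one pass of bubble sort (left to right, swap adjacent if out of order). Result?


After one pass: [2, 2, 10, 34, 34]


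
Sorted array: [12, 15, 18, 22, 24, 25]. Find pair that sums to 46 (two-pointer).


Two pointers: lo=0, hi=5
Found pair: (22, 24) summing to 46


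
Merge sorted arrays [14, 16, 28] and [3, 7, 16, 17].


Compare heads, take smaller each step.
Merged: [3, 7, 14, 16, 16, 17, 28]


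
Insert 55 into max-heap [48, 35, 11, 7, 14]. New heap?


Append 55: [48, 35, 11, 7, 14, 55]
Bubble up: swap idx 5(55) with idx 2(11); swap idx 2(55) with idx 0(48)
Result: [55, 35, 48, 7, 14, 11]


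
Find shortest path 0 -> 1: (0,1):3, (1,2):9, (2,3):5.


Dijkstra from 0:
Distances: {0: 0, 1: 3, 2: 12, 3: 17}
Shortest distance to 1 = 3, path = [0, 1]


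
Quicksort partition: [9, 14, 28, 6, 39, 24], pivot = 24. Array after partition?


Elements <= 24 go left of pivot.
Result: [9, 14, 6, 24, 39, 28], pivot at index 3


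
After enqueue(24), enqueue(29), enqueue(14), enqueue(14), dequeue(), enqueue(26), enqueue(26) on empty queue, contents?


enqueue(24) -> [24]
enqueue(29) -> [24, 29]
enqueue(14) -> [24, 29, 14]
enqueue(14) -> [24, 29, 14, 14]
dequeue() returns 24 -> [29, 14, 14]
enqueue(26) -> [29, 14, 14, 26]
enqueue(26) -> [29, 14, 14, 26, 26]
Final queue (front to back): [29, 14, 14, 26, 26]


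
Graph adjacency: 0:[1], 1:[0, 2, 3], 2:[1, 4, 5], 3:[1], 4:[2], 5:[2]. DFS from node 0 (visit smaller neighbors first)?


DFS stack-based: start with [0]
Visit order: [0, 1, 2, 4, 5, 3]


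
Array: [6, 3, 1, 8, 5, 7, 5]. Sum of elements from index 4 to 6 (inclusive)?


Prefix sums: [0, 6, 9, 10, 18, 23, 30, 35]
Sum[4..6] = prefix[7] - prefix[4] = 35 - 18 = 17


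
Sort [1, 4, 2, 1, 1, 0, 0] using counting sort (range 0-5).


Count array: [2, 3, 1, 0, 1, 0]
Reconstruct: [0, 0, 1, 1, 1, 2, 4]


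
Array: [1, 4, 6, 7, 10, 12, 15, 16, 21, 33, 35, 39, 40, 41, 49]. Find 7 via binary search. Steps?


Search for 7:
[0,14] mid=7 arr[7]=16
[0,6] mid=3 arr[3]=7
Total: 2 comparisons


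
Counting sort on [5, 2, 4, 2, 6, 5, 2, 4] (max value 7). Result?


Count array: [0, 0, 3, 0, 2, 2, 1, 0]
Reconstruct: [2, 2, 2, 4, 4, 5, 5, 6]


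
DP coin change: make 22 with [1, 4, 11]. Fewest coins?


dp[0]=0; dp[i]=1+min(dp[i-c] for c in coins)
...dp[17]=4, dp[18]=5, dp[19]=3, dp[20]=4, dp[21]=5, dp[22]=2
Minimum coins for 22 = 2


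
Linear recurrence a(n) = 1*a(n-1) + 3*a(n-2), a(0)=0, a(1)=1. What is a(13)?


Build bottom-up:
...a(11)=2683, a(12)=6160, a(13)=1*6160+3*2683=14209


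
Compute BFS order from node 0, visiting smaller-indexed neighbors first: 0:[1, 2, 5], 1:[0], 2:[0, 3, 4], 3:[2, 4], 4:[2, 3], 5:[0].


BFS queue: start with [0]
Visit order: [0, 1, 2, 5, 3, 4]


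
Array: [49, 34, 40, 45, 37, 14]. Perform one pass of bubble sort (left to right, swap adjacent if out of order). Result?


After one pass: [34, 40, 45, 37, 14, 49]


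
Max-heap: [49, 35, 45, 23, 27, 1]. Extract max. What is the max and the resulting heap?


Max = 49
Replace root with last, heapify down
Resulting heap: [45, 35, 1, 23, 27]


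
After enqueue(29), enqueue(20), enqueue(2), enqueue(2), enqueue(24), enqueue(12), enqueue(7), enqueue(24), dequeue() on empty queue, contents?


enqueue(29) -> [29]
enqueue(20) -> [29, 20]
enqueue(2) -> [29, 20, 2]
enqueue(2) -> [29, 20, 2, 2]
enqueue(24) -> [29, 20, 2, 2, 24]
enqueue(12) -> [29, 20, 2, 2, 24, 12]
enqueue(7) -> [29, 20, 2, 2, 24, 12, 7]
enqueue(24) -> [29, 20, 2, 2, 24, 12, 7, 24]
dequeue() returns 29 -> [20, 2, 2, 24, 12, 7, 24]
Final queue (front to back): [20, 2, 2, 24, 12, 7, 24]


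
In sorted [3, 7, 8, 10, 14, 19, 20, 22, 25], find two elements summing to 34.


Two pointers: lo=0, hi=8
Found pair: (14, 20) summing to 34


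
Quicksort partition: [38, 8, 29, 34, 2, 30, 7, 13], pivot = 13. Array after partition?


Elements <= 13 go left of pivot.
Result: [8, 2, 7, 13, 38, 30, 29, 34], pivot at index 3


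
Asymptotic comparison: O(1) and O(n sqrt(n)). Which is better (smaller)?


constant grows slower than n^1.5
O(1) is asymptotically smaller; O(n sqrt(n)) grows faster


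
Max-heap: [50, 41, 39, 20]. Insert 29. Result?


Append 29: [50, 41, 39, 20, 29]
Bubble up: no swaps needed
Result: [50, 41, 39, 20, 29]


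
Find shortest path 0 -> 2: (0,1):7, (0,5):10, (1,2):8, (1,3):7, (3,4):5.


Dijkstra from 0:
Distances: {0: 0, 1: 7, 2: 15, 3: 14, 4: 19, 5: 10}
Shortest distance to 2 = 15, path = [0, 1, 2]


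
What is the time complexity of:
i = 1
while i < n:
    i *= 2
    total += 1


Per nesting level: O(log n) = O(log n)
Complexity: O(log n)


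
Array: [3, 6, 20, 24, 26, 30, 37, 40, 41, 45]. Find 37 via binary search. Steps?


Search for 37:
[0,9] mid=4 arr[4]=26
[5,9] mid=7 arr[7]=40
[5,6] mid=5 arr[5]=30
[6,6] mid=6 arr[6]=37
Total: 4 comparisons


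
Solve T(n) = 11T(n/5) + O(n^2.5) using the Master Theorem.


a=11, b=5, c=2.5. log_5(11)=1.490 < c=2.5. Case 3: O(n^c) = O(n^2.500)
Complexity: O(n^2.500)


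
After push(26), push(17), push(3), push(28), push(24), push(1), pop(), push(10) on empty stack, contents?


push(26) -> [26]
push(17) -> [26, 17]
push(3) -> [26, 17, 3]
push(28) -> [26, 17, 3, 28]
push(24) -> [26, 17, 3, 28, 24]
push(1) -> [26, 17, 3, 28, 24, 1]
pop() returns 1 -> [26, 17, 3, 28, 24]
push(10) -> [26, 17, 3, 28, 24, 10]
Final stack (bottom to top): [26, 17, 3, 28, 24, 10]


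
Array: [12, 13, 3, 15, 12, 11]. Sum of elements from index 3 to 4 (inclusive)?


Prefix sums: [0, 12, 25, 28, 43, 55, 66]
Sum[3..4] = prefix[5] - prefix[3] = 55 - 28 = 27


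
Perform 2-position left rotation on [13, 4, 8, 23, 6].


Left rotate by 2: [8, 23, 6, 13, 4]


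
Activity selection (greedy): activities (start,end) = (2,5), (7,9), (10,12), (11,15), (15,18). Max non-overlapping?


Greedy: pick earliest-ending, then skip overlaps.
Selected (4 activities): [(2, 5), (7, 9), (10, 12), (15, 18)]


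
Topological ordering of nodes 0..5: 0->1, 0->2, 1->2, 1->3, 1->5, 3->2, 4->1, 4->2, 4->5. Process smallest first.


Kahn's algorithm, process smallest node first
Order: [0, 4, 1, 3, 2, 5]


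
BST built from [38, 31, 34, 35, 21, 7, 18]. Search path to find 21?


BST root = 38
Search for 21: compare at each node
Path: [38, 31, 21]


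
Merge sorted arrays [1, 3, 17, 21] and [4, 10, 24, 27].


Compare heads, take smaller each step.
Merged: [1, 3, 4, 10, 17, 21, 24, 27]


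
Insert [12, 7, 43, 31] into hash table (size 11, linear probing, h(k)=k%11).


Insertions: 12->slot 1; 7->slot 7; 43->slot 10; 31->slot 9
Table: [None, 12, None, None, None, None, None, 7, None, 31, 43]


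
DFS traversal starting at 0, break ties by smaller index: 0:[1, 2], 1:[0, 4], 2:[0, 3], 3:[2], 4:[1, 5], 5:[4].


DFS stack-based: start with [0]
Visit order: [0, 1, 4, 5, 2, 3]


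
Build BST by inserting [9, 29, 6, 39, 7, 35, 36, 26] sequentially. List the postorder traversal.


Root = 9; build tree by BST insertion.
Postorder traversal: [7, 6, 26, 36, 35, 39, 29, 9]


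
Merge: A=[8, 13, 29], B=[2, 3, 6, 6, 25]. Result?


Compare heads, take smaller each step.
Merged: [2, 3, 6, 6, 8, 13, 25, 29]


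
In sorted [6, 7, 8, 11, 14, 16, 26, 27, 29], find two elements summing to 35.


Two pointers: lo=0, hi=8
Found pair: (6, 29) summing to 35


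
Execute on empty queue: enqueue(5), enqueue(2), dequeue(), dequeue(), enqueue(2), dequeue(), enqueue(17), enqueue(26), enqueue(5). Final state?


enqueue(5) -> [5]
enqueue(2) -> [5, 2]
dequeue() returns 5 -> [2]
dequeue() returns 2 -> []
enqueue(2) -> [2]
dequeue() returns 2 -> []
enqueue(17) -> [17]
enqueue(26) -> [17, 26]
enqueue(5) -> [17, 26, 5]
Final queue (front to back): [17, 26, 5]


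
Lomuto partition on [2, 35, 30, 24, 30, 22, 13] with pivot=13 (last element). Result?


Elements <= 13 go left of pivot.
Result: [2, 13, 30, 24, 30, 22, 35], pivot at index 1


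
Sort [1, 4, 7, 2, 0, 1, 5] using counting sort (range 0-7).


Count array: [1, 2, 1, 0, 1, 1, 0, 1]
Reconstruct: [0, 1, 1, 2, 4, 5, 7]


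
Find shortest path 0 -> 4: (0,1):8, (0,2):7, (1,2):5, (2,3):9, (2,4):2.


Dijkstra from 0:
Distances: {0: 0, 1: 8, 2: 7, 3: 16, 4: 9}
Shortest distance to 4 = 9, path = [0, 2, 4]


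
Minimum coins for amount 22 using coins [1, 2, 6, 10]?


dp[0]=0; dp[i]=1+min(dp[i-c] for c in coins)
...dp[17]=3, dp[18]=3, dp[19]=4, dp[20]=2, dp[21]=3, dp[22]=3
Minimum coins for 22 = 3


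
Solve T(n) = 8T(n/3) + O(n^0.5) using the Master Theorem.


a=8, b=3, c=0.5. log_3(8)=1.893 > c=0.5. Case 1: O(n^log_b(a)) = O(n^1.893)
Complexity: O(n^1.893)


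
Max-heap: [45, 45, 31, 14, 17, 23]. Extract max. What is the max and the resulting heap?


Max = 45
Replace root with last, heapify down
Resulting heap: [45, 23, 31, 14, 17]


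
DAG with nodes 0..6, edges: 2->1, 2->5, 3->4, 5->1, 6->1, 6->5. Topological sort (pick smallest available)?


Kahn's algorithm, process smallest node first
Order: [0, 2, 3, 4, 6, 5, 1]


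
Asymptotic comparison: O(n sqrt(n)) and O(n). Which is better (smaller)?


linear grows slower than n^1.5
O(n) is asymptotically smaller; O(n sqrt(n)) grows faster


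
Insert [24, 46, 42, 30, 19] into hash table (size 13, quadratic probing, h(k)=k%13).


Insertions: 24->slot 11; 46->slot 7; 42->slot 3; 30->slot 4; 19->slot 6
Table: [None, None, None, 42, 30, None, 19, 46, None, None, None, 24, None]


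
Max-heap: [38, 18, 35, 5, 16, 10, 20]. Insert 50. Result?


Append 50: [38, 18, 35, 5, 16, 10, 20, 50]
Bubble up: swap idx 7(50) with idx 3(5); swap idx 3(50) with idx 1(18); swap idx 1(50) with idx 0(38)
Result: [50, 38, 35, 18, 16, 10, 20, 5]


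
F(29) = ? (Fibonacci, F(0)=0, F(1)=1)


F(n)=F(n-1)+F(n-2)
...F(27)=196418, F(28)=317811, F(29)=514229


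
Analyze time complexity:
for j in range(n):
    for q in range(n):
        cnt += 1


Per nesting level: O(n) * O(n) = O(n^2)
Complexity: O(n^2)


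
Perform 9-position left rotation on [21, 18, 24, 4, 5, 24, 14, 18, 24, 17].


Left rotate by 9: [17, 21, 18, 24, 4, 5, 24, 14, 18, 24]


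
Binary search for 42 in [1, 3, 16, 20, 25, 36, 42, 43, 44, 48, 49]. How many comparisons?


Search for 42:
[0,10] mid=5 arr[5]=36
[6,10] mid=8 arr[8]=44
[6,7] mid=6 arr[6]=42
Total: 3 comparisons


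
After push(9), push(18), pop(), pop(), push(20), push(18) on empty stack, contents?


push(9) -> [9]
push(18) -> [9, 18]
pop() returns 18 -> [9]
pop() returns 9 -> []
push(20) -> [20]
push(18) -> [20, 18]
Final stack (bottom to top): [20, 18]


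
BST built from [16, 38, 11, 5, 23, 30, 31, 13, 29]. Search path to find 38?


BST root = 16
Search for 38: compare at each node
Path: [16, 38]


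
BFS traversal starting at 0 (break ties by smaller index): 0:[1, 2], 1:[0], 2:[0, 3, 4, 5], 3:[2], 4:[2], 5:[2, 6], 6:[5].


BFS queue: start with [0]
Visit order: [0, 1, 2, 3, 4, 5, 6]


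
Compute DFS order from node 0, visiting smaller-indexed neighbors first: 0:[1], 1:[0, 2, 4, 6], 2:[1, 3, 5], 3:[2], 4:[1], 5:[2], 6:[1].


DFS stack-based: start with [0]
Visit order: [0, 1, 2, 3, 5, 4, 6]


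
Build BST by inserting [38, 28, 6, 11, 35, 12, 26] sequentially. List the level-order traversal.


Root = 38; build tree by BST insertion.
Level-Order traversal: [38, 28, 6, 35, 11, 12, 26]


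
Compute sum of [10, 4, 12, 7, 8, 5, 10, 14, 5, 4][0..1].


Prefix sums: [0, 10, 14, 26, 33, 41, 46, 56, 70, 75, 79]
Sum[0..1] = prefix[2] - prefix[0] = 14 - 0 = 14


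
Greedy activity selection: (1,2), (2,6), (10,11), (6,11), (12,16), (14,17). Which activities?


Greedy: pick earliest-ending, then skip overlaps.
Selected (4 activities): [(1, 2), (2, 6), (10, 11), (12, 16)]


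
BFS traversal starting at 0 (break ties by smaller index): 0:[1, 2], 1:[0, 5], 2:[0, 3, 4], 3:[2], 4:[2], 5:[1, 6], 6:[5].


BFS queue: start with [0]
Visit order: [0, 1, 2, 5, 3, 4, 6]


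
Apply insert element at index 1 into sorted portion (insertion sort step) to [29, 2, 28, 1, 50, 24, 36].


After one pass: [2, 29, 28, 1, 50, 24, 36]


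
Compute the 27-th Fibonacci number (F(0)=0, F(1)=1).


F(n)=F(n-1)+F(n-2)
...F(25)=75025, F(26)=121393, F(27)=196418


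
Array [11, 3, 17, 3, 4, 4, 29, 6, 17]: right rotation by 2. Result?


Right rotate by 2: [6, 17, 11, 3, 17, 3, 4, 4, 29]


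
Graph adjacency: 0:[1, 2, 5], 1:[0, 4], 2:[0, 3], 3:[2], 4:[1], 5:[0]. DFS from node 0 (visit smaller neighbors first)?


DFS stack-based: start with [0]
Visit order: [0, 1, 4, 2, 3, 5]


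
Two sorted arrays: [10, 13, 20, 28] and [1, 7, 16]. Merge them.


Compare heads, take smaller each step.
Merged: [1, 7, 10, 13, 16, 20, 28]


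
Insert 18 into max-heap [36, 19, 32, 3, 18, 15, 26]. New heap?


Append 18: [36, 19, 32, 3, 18, 15, 26, 18]
Bubble up: swap idx 7(18) with idx 3(3)
Result: [36, 19, 32, 18, 18, 15, 26, 3]


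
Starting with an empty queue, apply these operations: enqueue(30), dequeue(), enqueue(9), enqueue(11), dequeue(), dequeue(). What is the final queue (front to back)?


enqueue(30) -> [30]
dequeue() returns 30 -> []
enqueue(9) -> [9]
enqueue(11) -> [9, 11]
dequeue() returns 9 -> [11]
dequeue() returns 11 -> []
Final queue (front to back): []


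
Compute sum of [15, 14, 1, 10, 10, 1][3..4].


Prefix sums: [0, 15, 29, 30, 40, 50, 51]
Sum[3..4] = prefix[5] - prefix[3] = 50 - 30 = 20


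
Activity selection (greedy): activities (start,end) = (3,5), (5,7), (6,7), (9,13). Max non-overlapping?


Greedy: pick earliest-ending, then skip overlaps.
Selected (3 activities): [(3, 5), (5, 7), (9, 13)]


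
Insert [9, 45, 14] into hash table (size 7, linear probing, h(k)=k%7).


Insertions: 9->slot 2; 45->slot 3; 14->slot 0
Table: [14, None, 9, 45, None, None, None]


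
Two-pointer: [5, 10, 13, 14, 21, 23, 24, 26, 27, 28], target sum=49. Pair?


Two pointers: lo=0, hi=9
Found pair: (21, 28) summing to 49


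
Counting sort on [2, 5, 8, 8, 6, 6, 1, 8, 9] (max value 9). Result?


Count array: [0, 1, 1, 0, 0, 1, 2, 0, 3, 1]
Reconstruct: [1, 2, 5, 6, 6, 8, 8, 8, 9]


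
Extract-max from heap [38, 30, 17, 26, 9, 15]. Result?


Max = 38
Replace root with last, heapify down
Resulting heap: [30, 26, 17, 15, 9]


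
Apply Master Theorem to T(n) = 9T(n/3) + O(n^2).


a=9, b=3, c=2. log_3(9)=2 = c=2. Case 2: O(n^c log n) = O(n^2 log n)
Complexity: O(n^2 log n)


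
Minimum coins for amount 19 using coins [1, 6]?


dp[0]=0; dp[i]=1+min(dp[i-c] for c in coins)
...dp[14]=4, dp[15]=5, dp[16]=6, dp[17]=7, dp[18]=3, dp[19]=4
Minimum coins for 19 = 4


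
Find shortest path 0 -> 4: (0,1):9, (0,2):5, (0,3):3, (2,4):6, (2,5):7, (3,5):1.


Dijkstra from 0:
Distances: {0: 0, 1: 9, 2: 5, 3: 3, 4: 11, 5: 4}
Shortest distance to 4 = 11, path = [0, 2, 4]


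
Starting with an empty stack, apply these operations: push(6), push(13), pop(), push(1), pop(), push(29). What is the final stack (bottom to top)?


push(6) -> [6]
push(13) -> [6, 13]
pop() returns 13 -> [6]
push(1) -> [6, 1]
pop() returns 1 -> [6]
push(29) -> [6, 29]
Final stack (bottom to top): [6, 29]


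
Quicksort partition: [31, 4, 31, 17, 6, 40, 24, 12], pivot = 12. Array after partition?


Elements <= 12 go left of pivot.
Result: [4, 6, 12, 17, 31, 40, 24, 31], pivot at index 2


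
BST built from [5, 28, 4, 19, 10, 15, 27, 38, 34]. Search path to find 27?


BST root = 5
Search for 27: compare at each node
Path: [5, 28, 19, 27]


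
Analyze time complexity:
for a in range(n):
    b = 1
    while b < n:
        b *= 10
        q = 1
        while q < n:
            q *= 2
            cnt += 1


Per nesting level: O(n) * O(log n) * O(log n) = O(n (log n)^2)
Complexity: O(n (log n)^2)


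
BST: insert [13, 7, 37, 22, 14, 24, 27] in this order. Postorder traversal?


Root = 13; build tree by BST insertion.
Postorder traversal: [7, 14, 27, 24, 22, 37, 13]


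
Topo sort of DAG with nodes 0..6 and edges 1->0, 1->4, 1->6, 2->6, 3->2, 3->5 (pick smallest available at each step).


Kahn's algorithm, process smallest node first
Order: [1, 0, 3, 2, 4, 5, 6]


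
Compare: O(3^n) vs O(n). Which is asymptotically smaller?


linear grows slower than exponential (base 3)
O(n) is asymptotically smaller; O(3^n) grows faster


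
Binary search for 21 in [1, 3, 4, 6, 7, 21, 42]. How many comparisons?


Search for 21:
[0,6] mid=3 arr[3]=6
[4,6] mid=5 arr[5]=21
Total: 2 comparisons


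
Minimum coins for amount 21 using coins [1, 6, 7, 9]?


dp[0]=0; dp[i]=1+min(dp[i-c] for c in coins)
...dp[16]=2, dp[17]=3, dp[18]=2, dp[19]=3, dp[20]=3, dp[21]=3
Minimum coins for 21 = 3


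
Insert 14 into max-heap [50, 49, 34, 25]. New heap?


Append 14: [50, 49, 34, 25, 14]
Bubble up: no swaps needed
Result: [50, 49, 34, 25, 14]


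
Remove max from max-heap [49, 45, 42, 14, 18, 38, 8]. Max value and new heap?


Max = 49
Replace root with last, heapify down
Resulting heap: [45, 18, 42, 14, 8, 38]


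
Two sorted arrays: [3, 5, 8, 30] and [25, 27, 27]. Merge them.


Compare heads, take smaller each step.
Merged: [3, 5, 8, 25, 27, 27, 30]


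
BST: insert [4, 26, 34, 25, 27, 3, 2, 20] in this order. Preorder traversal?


Root = 4; build tree by BST insertion.
Preorder traversal: [4, 3, 2, 26, 25, 20, 34, 27]


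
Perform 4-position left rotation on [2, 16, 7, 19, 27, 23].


Left rotate by 4: [27, 23, 2, 16, 7, 19]


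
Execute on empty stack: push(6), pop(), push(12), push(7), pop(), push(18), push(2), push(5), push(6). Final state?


push(6) -> [6]
pop() returns 6 -> []
push(12) -> [12]
push(7) -> [12, 7]
pop() returns 7 -> [12]
push(18) -> [12, 18]
push(2) -> [12, 18, 2]
push(5) -> [12, 18, 2, 5]
push(6) -> [12, 18, 2, 5, 6]
Final stack (bottom to top): [12, 18, 2, 5, 6]


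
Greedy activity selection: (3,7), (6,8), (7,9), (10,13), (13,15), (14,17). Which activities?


Greedy: pick earliest-ending, then skip overlaps.
Selected (4 activities): [(3, 7), (7, 9), (10, 13), (13, 15)]


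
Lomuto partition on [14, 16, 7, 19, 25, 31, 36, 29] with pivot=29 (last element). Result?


Elements <= 29 go left of pivot.
Result: [14, 16, 7, 19, 25, 29, 36, 31], pivot at index 5


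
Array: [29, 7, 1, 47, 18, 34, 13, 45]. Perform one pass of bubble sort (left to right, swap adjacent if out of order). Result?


After one pass: [7, 1, 29, 18, 34, 13, 45, 47]


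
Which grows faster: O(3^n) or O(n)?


linear grows slower than exponential (base 3)
O(n) is asymptotically smaller; O(3^n) grows faster


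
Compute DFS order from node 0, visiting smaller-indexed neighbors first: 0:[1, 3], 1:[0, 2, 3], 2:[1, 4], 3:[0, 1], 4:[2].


DFS stack-based: start with [0]
Visit order: [0, 1, 2, 4, 3]


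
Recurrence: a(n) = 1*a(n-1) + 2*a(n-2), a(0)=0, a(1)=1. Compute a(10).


Build bottom-up:
...a(8)=85, a(9)=171, a(10)=1*171+2*85=341


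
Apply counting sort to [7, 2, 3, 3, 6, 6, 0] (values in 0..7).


Count array: [1, 0, 1, 2, 0, 0, 2, 1]
Reconstruct: [0, 2, 3, 3, 6, 6, 7]


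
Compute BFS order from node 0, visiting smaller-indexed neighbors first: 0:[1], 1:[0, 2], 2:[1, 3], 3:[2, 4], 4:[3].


BFS queue: start with [0]
Visit order: [0, 1, 2, 3, 4]


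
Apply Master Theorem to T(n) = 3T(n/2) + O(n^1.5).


a=3, b=2, c=1.5. log_2(3)=1.585 > c=1.5. Case 1: O(n^log_b(a)) = O(n^1.585)
Complexity: O(n^1.585)


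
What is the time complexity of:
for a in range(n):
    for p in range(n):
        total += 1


Per nesting level: O(n) * O(n) = O(n^2)
Complexity: O(n^2)


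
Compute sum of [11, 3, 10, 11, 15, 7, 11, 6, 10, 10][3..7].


Prefix sums: [0, 11, 14, 24, 35, 50, 57, 68, 74, 84, 94]
Sum[3..7] = prefix[8] - prefix[3] = 74 - 24 = 50


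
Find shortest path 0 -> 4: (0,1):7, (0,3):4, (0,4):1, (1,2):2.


Dijkstra from 0:
Distances: {0: 0, 1: 7, 2: 9, 3: 4, 4: 1}
Shortest distance to 4 = 1, path = [0, 4]


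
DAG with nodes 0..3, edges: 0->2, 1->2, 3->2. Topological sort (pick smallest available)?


Kahn's algorithm, process smallest node first
Order: [0, 1, 3, 2]


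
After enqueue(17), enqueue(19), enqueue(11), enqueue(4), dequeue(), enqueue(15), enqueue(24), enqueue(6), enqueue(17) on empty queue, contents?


enqueue(17) -> [17]
enqueue(19) -> [17, 19]
enqueue(11) -> [17, 19, 11]
enqueue(4) -> [17, 19, 11, 4]
dequeue() returns 17 -> [19, 11, 4]
enqueue(15) -> [19, 11, 4, 15]
enqueue(24) -> [19, 11, 4, 15, 24]
enqueue(6) -> [19, 11, 4, 15, 24, 6]
enqueue(17) -> [19, 11, 4, 15, 24, 6, 17]
Final queue (front to back): [19, 11, 4, 15, 24, 6, 17]


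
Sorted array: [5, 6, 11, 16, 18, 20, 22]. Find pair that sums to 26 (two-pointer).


Two pointers: lo=0, hi=6
Found pair: (6, 20) summing to 26


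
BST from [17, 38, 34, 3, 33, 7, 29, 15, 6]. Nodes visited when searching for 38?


BST root = 17
Search for 38: compare at each node
Path: [17, 38]


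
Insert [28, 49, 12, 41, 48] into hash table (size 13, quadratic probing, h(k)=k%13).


Insertions: 28->slot 2; 49->slot 10; 12->slot 12; 41->slot 3; 48->slot 9
Table: [None, None, 28, 41, None, None, None, None, None, 48, 49, None, 12]


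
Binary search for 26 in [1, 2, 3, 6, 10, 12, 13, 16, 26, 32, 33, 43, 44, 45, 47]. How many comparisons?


Search for 26:
[0,14] mid=7 arr[7]=16
[8,14] mid=11 arr[11]=43
[8,10] mid=9 arr[9]=32
[8,8] mid=8 arr[8]=26
Total: 4 comparisons


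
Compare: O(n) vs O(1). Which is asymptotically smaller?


constant grows slower than linear
O(1) is asymptotically smaller; O(n) grows faster


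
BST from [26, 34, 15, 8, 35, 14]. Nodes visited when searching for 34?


BST root = 26
Search for 34: compare at each node
Path: [26, 34]


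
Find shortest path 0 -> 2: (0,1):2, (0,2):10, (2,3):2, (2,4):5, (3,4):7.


Dijkstra from 0:
Distances: {0: 0, 1: 2, 2: 10, 3: 12, 4: 15}
Shortest distance to 2 = 10, path = [0, 2]


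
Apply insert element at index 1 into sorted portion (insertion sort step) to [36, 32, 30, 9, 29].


After one pass: [32, 36, 30, 9, 29]


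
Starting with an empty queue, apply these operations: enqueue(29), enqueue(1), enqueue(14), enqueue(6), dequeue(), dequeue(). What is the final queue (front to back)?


enqueue(29) -> [29]
enqueue(1) -> [29, 1]
enqueue(14) -> [29, 1, 14]
enqueue(6) -> [29, 1, 14, 6]
dequeue() returns 29 -> [1, 14, 6]
dequeue() returns 1 -> [14, 6]
Final queue (front to back): [14, 6]


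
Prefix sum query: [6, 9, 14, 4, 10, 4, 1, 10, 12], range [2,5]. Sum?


Prefix sums: [0, 6, 15, 29, 33, 43, 47, 48, 58, 70]
Sum[2..5] = prefix[6] - prefix[2] = 47 - 15 = 32


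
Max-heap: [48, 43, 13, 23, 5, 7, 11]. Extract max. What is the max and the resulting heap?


Max = 48
Replace root with last, heapify down
Resulting heap: [43, 23, 13, 11, 5, 7]


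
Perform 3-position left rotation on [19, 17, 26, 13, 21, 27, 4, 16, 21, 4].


Left rotate by 3: [13, 21, 27, 4, 16, 21, 4, 19, 17, 26]


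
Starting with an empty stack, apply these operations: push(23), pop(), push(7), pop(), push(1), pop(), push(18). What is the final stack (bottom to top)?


push(23) -> [23]
pop() returns 23 -> []
push(7) -> [7]
pop() returns 7 -> []
push(1) -> [1]
pop() returns 1 -> []
push(18) -> [18]
Final stack (bottom to top): [18]


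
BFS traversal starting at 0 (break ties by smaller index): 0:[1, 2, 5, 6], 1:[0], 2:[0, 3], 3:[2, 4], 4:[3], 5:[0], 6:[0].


BFS queue: start with [0]
Visit order: [0, 1, 2, 5, 6, 3, 4]


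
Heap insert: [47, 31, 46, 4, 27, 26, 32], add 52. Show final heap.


Append 52: [47, 31, 46, 4, 27, 26, 32, 52]
Bubble up: swap idx 7(52) with idx 3(4); swap idx 3(52) with idx 1(31); swap idx 1(52) with idx 0(47)
Result: [52, 47, 46, 31, 27, 26, 32, 4]


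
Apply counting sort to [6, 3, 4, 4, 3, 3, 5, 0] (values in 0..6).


Count array: [1, 0, 0, 3, 2, 1, 1]
Reconstruct: [0, 3, 3, 3, 4, 4, 5, 6]


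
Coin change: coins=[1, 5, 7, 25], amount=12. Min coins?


dp[0]=0; dp[i]=1+min(dp[i-c] for c in coins)
...dp[7]=1, dp[8]=2, dp[9]=3, dp[10]=2, dp[11]=3, dp[12]=2
Minimum coins for 12 = 2


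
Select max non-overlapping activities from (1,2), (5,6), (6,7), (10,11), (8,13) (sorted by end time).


Greedy: pick earliest-ending, then skip overlaps.
Selected (4 activities): [(1, 2), (5, 6), (6, 7), (10, 11)]


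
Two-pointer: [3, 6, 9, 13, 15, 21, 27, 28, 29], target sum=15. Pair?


Two pointers: lo=0, hi=8
Found pair: (6, 9) summing to 15


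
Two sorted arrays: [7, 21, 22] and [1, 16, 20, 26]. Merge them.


Compare heads, take smaller each step.
Merged: [1, 7, 16, 20, 21, 22, 26]


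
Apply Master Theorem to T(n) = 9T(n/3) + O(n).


a=9, b=3, c=1. log_3(9)=2 > c=1. Case 1: O(n^log_b(a)) = O(n^2)
Complexity: O(n^2)


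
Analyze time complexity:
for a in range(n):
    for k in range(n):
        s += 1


Per nesting level: O(n) * O(n) = O(n^2)
Complexity: O(n^2)


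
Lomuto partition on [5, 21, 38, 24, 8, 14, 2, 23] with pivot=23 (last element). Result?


Elements <= 23 go left of pivot.
Result: [5, 21, 8, 14, 2, 23, 38, 24], pivot at index 5


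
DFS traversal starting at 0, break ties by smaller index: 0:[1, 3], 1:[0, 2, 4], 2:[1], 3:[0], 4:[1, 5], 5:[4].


DFS stack-based: start with [0]
Visit order: [0, 1, 2, 4, 5, 3]


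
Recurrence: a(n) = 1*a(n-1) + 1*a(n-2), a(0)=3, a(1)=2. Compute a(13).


Build bottom-up:
...a(11)=343, a(12)=555, a(13)=1*555+1*343=898


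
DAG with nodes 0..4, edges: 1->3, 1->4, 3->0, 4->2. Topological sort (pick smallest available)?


Kahn's algorithm, process smallest node first
Order: [1, 3, 0, 4, 2]


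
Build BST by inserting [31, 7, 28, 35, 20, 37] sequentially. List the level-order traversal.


Root = 31; build tree by BST insertion.
Level-Order traversal: [31, 7, 35, 28, 37, 20]


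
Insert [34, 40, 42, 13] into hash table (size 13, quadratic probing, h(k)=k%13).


Insertions: 34->slot 8; 40->slot 1; 42->slot 3; 13->slot 0
Table: [13, 40, None, 42, None, None, None, None, 34, None, None, None, None]


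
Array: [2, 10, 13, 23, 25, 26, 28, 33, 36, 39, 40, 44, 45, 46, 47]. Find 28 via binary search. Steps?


Search for 28:
[0,14] mid=7 arr[7]=33
[0,6] mid=3 arr[3]=23
[4,6] mid=5 arr[5]=26
[6,6] mid=6 arr[6]=28
Total: 4 comparisons


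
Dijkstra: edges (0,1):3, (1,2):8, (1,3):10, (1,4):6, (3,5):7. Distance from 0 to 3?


Dijkstra from 0:
Distances: {0: 0, 1: 3, 2: 11, 3: 13, 4: 9, 5: 20}
Shortest distance to 3 = 13, path = [0, 1, 3]


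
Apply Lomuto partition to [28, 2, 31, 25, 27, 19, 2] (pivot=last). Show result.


Elements <= 2 go left of pivot.
Result: [2, 2, 31, 25, 27, 19, 28], pivot at index 1


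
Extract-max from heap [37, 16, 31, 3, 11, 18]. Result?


Max = 37
Replace root with last, heapify down
Resulting heap: [31, 16, 18, 3, 11]


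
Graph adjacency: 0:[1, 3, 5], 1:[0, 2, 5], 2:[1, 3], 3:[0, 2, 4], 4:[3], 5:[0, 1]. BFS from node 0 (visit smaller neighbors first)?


BFS queue: start with [0]
Visit order: [0, 1, 3, 5, 2, 4]


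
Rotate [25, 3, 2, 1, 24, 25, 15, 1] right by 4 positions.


Right rotate by 4: [24, 25, 15, 1, 25, 3, 2, 1]


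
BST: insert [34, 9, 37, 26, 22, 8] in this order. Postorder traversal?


Root = 34; build tree by BST insertion.
Postorder traversal: [8, 22, 26, 9, 37, 34]


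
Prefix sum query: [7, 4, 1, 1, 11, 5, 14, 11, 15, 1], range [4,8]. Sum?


Prefix sums: [0, 7, 11, 12, 13, 24, 29, 43, 54, 69, 70]
Sum[4..8] = prefix[9] - prefix[4] = 69 - 13 = 56


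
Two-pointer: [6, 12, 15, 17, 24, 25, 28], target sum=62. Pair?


Two pointers: lo=0, hi=6
No pair sums to 62


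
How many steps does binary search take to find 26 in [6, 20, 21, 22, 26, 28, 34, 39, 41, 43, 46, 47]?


Search for 26:
[0,11] mid=5 arr[5]=28
[0,4] mid=2 arr[2]=21
[3,4] mid=3 arr[3]=22
[4,4] mid=4 arr[4]=26
Total: 4 comparisons


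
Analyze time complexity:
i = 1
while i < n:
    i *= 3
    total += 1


Per nesting level: O(log n) = O(log n)
Complexity: O(log n)


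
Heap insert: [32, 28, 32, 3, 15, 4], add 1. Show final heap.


Append 1: [32, 28, 32, 3, 15, 4, 1]
Bubble up: no swaps needed
Result: [32, 28, 32, 3, 15, 4, 1]


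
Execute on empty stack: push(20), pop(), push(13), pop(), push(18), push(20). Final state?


push(20) -> [20]
pop() returns 20 -> []
push(13) -> [13]
pop() returns 13 -> []
push(18) -> [18]
push(20) -> [18, 20]
Final stack (bottom to top): [18, 20]


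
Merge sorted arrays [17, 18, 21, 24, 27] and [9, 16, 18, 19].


Compare heads, take smaller each step.
Merged: [9, 16, 17, 18, 18, 19, 21, 24, 27]


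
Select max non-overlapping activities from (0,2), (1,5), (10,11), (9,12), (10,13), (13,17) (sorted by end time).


Greedy: pick earliest-ending, then skip overlaps.
Selected (3 activities): [(0, 2), (10, 11), (13, 17)]


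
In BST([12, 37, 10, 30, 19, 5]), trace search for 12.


BST root = 12
Search for 12: compare at each node
Path: [12]


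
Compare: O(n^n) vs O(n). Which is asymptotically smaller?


linear grows slower than n^n
O(n) is asymptotically smaller; O(n^n) grows faster


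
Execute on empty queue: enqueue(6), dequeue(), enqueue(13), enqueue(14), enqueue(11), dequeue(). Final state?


enqueue(6) -> [6]
dequeue() returns 6 -> []
enqueue(13) -> [13]
enqueue(14) -> [13, 14]
enqueue(11) -> [13, 14, 11]
dequeue() returns 13 -> [14, 11]
Final queue (front to back): [14, 11]


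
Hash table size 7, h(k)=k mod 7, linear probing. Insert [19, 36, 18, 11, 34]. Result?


Insertions: 19->slot 5; 36->slot 1; 18->slot 4; 11->slot 6; 34->slot 0
Table: [34, 36, None, None, 18, 19, 11]


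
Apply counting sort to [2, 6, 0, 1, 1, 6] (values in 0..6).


Count array: [1, 2, 1, 0, 0, 0, 2]
Reconstruct: [0, 1, 1, 2, 6, 6]


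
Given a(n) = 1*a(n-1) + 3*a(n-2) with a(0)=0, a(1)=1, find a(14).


Build bottom-up:
...a(12)=6160, a(13)=14209, a(14)=1*14209+3*6160=32689


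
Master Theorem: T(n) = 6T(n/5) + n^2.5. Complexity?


a=6, b=5, c=2.5. log_5(6)=1.113 < c=2.5. Case 3: O(n^c) = O(n^2.500)
Complexity: O(n^2.500)


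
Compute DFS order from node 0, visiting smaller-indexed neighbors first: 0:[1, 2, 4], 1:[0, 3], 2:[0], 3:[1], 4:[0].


DFS stack-based: start with [0]
Visit order: [0, 1, 3, 2, 4]


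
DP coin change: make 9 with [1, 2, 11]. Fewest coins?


dp[0]=0; dp[i]=1+min(dp[i-c] for c in coins)
...dp[4]=2, dp[5]=3, dp[6]=3, dp[7]=4, dp[8]=4, dp[9]=5
Minimum coins for 9 = 5


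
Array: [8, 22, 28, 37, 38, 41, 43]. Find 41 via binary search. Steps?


Search for 41:
[0,6] mid=3 arr[3]=37
[4,6] mid=5 arr[5]=41
Total: 2 comparisons


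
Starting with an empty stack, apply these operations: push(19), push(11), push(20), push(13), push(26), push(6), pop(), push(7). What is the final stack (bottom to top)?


push(19) -> [19]
push(11) -> [19, 11]
push(20) -> [19, 11, 20]
push(13) -> [19, 11, 20, 13]
push(26) -> [19, 11, 20, 13, 26]
push(6) -> [19, 11, 20, 13, 26, 6]
pop() returns 6 -> [19, 11, 20, 13, 26]
push(7) -> [19, 11, 20, 13, 26, 7]
Final stack (bottom to top): [19, 11, 20, 13, 26, 7]


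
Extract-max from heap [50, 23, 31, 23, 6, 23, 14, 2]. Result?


Max = 50
Replace root with last, heapify down
Resulting heap: [31, 23, 23, 23, 6, 2, 14]


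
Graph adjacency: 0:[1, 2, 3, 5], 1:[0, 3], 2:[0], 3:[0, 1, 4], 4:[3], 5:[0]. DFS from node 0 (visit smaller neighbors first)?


DFS stack-based: start with [0]
Visit order: [0, 1, 3, 4, 2, 5]


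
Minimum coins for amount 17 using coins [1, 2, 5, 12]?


dp[0]=0; dp[i]=1+min(dp[i-c] for c in coins)
...dp[12]=1, dp[13]=2, dp[14]=2, dp[15]=3, dp[16]=3, dp[17]=2
Minimum coins for 17 = 2


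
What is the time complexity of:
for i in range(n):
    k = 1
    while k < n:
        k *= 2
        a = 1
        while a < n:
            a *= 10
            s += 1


Per nesting level: O(n) * O(log n) * O(log n) = O(n (log n)^2)
Complexity: O(n (log n)^2)


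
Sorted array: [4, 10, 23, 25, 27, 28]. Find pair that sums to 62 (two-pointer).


Two pointers: lo=0, hi=5
No pair sums to 62


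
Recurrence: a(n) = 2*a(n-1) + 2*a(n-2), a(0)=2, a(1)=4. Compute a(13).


Build bottom-up:
...a(11)=99840, a(12)=272768, a(13)=2*272768+2*99840=745216


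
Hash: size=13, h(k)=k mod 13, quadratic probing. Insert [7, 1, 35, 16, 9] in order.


Insertions: 7->slot 7; 1->slot 1; 35->slot 9; 16->slot 3; 9->slot 10
Table: [None, 1, None, 16, None, None, None, 7, None, 35, 9, None, None]


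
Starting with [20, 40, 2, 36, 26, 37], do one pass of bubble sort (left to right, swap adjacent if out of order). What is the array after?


After one pass: [20, 2, 36, 26, 37, 40]


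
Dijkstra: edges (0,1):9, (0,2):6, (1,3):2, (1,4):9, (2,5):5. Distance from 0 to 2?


Dijkstra from 0:
Distances: {0: 0, 1: 9, 2: 6, 3: 11, 4: 18, 5: 11}
Shortest distance to 2 = 6, path = [0, 2]


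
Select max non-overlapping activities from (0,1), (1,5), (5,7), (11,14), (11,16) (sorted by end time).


Greedy: pick earliest-ending, then skip overlaps.
Selected (4 activities): [(0, 1), (1, 5), (5, 7), (11, 14)]


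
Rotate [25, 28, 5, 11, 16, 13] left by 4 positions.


Left rotate by 4: [16, 13, 25, 28, 5, 11]


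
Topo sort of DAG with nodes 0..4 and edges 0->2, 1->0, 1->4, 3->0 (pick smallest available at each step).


Kahn's algorithm, process smallest node first
Order: [1, 3, 0, 2, 4]


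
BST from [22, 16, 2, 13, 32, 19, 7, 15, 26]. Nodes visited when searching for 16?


BST root = 22
Search for 16: compare at each node
Path: [22, 16]


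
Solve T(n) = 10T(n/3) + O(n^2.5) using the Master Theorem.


a=10, b=3, c=2.5. log_3(10)=2.096 < c=2.5. Case 3: O(n^c) = O(n^2.500)
Complexity: O(n^2.500)


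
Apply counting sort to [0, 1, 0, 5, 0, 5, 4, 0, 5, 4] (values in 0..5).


Count array: [4, 1, 0, 0, 2, 3]
Reconstruct: [0, 0, 0, 0, 1, 4, 4, 5, 5, 5]


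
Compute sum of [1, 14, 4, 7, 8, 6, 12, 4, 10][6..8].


Prefix sums: [0, 1, 15, 19, 26, 34, 40, 52, 56, 66]
Sum[6..8] = prefix[9] - prefix[6] = 66 - 40 = 26


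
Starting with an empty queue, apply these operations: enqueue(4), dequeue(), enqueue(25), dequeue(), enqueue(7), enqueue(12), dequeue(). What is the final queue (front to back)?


enqueue(4) -> [4]
dequeue() returns 4 -> []
enqueue(25) -> [25]
dequeue() returns 25 -> []
enqueue(7) -> [7]
enqueue(12) -> [7, 12]
dequeue() returns 7 -> [12]
Final queue (front to back): [12]


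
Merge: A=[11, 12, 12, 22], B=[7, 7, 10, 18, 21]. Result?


Compare heads, take smaller each step.
Merged: [7, 7, 10, 11, 12, 12, 18, 21, 22]


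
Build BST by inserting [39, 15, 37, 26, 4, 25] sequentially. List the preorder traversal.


Root = 39; build tree by BST insertion.
Preorder traversal: [39, 15, 4, 37, 26, 25]


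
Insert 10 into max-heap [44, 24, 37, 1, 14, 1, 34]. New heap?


Append 10: [44, 24, 37, 1, 14, 1, 34, 10]
Bubble up: swap idx 7(10) with idx 3(1)
Result: [44, 24, 37, 10, 14, 1, 34, 1]


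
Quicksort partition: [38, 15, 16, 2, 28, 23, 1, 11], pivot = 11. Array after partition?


Elements <= 11 go left of pivot.
Result: [2, 1, 11, 38, 28, 23, 15, 16], pivot at index 2


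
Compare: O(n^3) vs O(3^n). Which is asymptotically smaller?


cubic grows slower than exponential (base 3)
O(n^3) is asymptotically smaller; O(3^n) grows faster
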